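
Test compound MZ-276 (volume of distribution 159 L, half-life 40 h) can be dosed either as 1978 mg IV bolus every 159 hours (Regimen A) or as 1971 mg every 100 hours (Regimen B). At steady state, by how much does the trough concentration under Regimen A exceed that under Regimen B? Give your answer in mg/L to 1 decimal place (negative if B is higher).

Regimen A: f = (1/2)^(159/40) ≈ 0.0636; Cmin,ss = (1978/159)·f/(1−f) ≈ 0.845 mg/L.
Regimen B: f = (1/2)^(100/40) ≈ 0.1768; Cmin,ss = (1971/159)·f/(1−f) ≈ 2.662 mg/L.
Difference ≈ 0.845 − 2.662 ≈ -1.817 mg/L.

-1.8 mg/L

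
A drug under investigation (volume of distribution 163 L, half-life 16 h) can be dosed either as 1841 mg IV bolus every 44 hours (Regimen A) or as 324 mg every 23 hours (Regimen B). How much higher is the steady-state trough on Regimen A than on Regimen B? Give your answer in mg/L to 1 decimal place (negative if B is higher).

0.8 mg/L

Regimen A: f = (1/2)^(44/16) ≈ 0.1487; Cmin,ss = (1841/163)·f/(1−f) ≈ 1.973 mg/L.
Regimen B: f = (1/2)^(23/16) ≈ 0.3692; Cmin,ss = (324/163)·f/(1−f) ≈ 1.163 mg/L.
Difference ≈ 1.973 − 1.163 ≈ 0.810 mg/L.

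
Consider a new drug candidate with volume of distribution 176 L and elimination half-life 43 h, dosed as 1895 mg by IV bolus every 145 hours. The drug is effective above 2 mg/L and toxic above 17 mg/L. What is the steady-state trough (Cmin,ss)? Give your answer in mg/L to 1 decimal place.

1.2 mg/L

Over one 145-h interval, 145/43 ≈ 3.3721 half-lives elapse, leaving f ≈ 0.0966 of each dose.
Accumulation ratio R = 1/(1 − f) ≈ 1/0.9034 ≈ 1.1069.
Single-dose peak C₀ = D/Vd = 1895/176 ≈ 10.767 mg/L.
Steady-state peak Cmax,ss = C₀·R ≈ 10.767 × 1.1069 ≈ 11.918 mg/L.
Steady-state trough Cmin,ss = Cmax,ss·f ≈ 11.918 × 0.0966 ≈ 1.151 mg/L.
Trough 1.2 mg/L vs MEC 2 mg/L: subtherapeutic.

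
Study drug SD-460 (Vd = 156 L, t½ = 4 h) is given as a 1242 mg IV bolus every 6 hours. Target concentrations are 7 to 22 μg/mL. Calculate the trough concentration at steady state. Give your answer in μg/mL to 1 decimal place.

Over one 6-h interval, 6/4 ≈ 1.5 half-lives elapse, leaving f ≈ 0.3536 of each dose.
Accumulation ratio R = 1/(1 − f) ≈ 1/0.6464 ≈ 1.5470.
Each bolus raises the concentration by D/Vd = 1242/156 ≈ 7.962 μg/mL.
Cmax,ss = C₀/(1 − f) ≈ 7.962/0.6464 ≈ 12.317 μg/mL.
Steady-state trough Cmin,ss = Cmax,ss·f ≈ 12.317 × 0.3536 ≈ 4.355 μg/mL.
Trough 4.4 μg/mL vs MEC 7 μg/mL: subtherapeutic.

4.4 μg/mL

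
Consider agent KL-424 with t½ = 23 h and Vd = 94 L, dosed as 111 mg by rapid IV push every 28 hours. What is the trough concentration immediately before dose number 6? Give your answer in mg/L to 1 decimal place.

0.9 mg/L

f = (1/2)^(τ/t½) = (1/2)^(28/23) ≈ 0.4301.
C₀ = D/Vd = 111/94 ≈ 1.181 mg/L.
Before the 6th dose, 5 doses have been given. Superposition: Cmin = C₀·(f + f² + … + f^5).
≈ 1.181 × (0.4301 + 0.1850 + 0.0796 + 0.0342 + 0.0147) ≈ 1.181 × 0.7436 ≈ 0.878 mg/L.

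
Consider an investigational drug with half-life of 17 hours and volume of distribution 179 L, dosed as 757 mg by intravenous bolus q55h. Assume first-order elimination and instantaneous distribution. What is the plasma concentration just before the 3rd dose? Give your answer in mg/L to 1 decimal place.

f = (1/2)^(τ/t½) = (1/2)^(55/17) ≈ 0.1062.
C₀ = D/Vd = 757/179 ≈ 4.229 mg/L.
Before the 3rd dose, 2 doses have been given. Superposition: Cmin = C₀·(f + f²).
≈ 4.229 × (0.1062 + 0.0113) ≈ 4.229 × 0.1175 ≈ 0.497 mg/L.

0.5 mg/L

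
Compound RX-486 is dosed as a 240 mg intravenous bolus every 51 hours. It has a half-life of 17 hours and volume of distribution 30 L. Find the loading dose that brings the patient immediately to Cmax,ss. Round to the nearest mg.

f = (1/2)^(51/17) ≈ 0.125000; accumulation ratio R = 1/(1−f) ≈ 1.14286.
Loading dose to hit Cmax,ss on first dose: D_load = D_maint·R ≈ 240 × 1.14286 ≈ 274.29 mg.

274 mg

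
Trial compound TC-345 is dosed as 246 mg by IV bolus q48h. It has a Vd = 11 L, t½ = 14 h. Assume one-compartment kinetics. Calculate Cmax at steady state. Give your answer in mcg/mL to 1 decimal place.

τ/t½ = 48/14 ≈ 3.4286, so fraction remaining f = (1/2)^(48/14) ≈ 0.0929.
At steady state, accumulation factor R = 1/(1 − e^(−kτ)) ≈ 1.1024.
Single-dose peak C₀ = D/Vd = 246/11 ≈ 22.364 mcg/mL.
Steady-state peak Cmax,ss = C₀·R ≈ 22.364 × 1.1024 ≈ 24.654 mcg/mL.

24.7 mcg/mL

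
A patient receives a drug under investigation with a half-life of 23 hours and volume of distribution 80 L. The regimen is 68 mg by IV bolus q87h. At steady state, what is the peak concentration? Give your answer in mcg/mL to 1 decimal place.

k = ln2/t½ = ln2/23 ≈ 0.030137 h⁻¹; fraction remaining f = e^(−kτ) = e^(−0.030137×87) ≈ 0.0727.
At steady state, accumulation factor R = 1/(1 − e^(−kτ)) ≈ 1.0784.
Each bolus raises the concentration by D/Vd = 68/80 ≈ 0.850 mcg/mL.
Steady-state peak Cmax,ss = C₀·R ≈ 0.850 × 1.0784 ≈ 0.917 mcg/mL.

0.9 mcg/mL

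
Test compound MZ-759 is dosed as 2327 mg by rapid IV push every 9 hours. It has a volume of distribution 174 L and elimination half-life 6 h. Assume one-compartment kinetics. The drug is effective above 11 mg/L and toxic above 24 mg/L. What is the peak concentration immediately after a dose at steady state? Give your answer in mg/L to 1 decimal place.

k = ln2/t½ = ln2/6 ≈ 0.115525 h⁻¹; fraction remaining f = e^(−kτ) = e^(−0.115525×9) ≈ 0.3536.
At steady state, accumulation factor R = 1/(1 − e^(−kτ)) ≈ 1.5470.
Each bolus raises the concentration by D/Vd = 2327/174 ≈ 13.374 mg/L.
Cmax,ss = C₀/(1 − f) ≈ 13.374/0.6464 ≈ 20.690 mg/L.
Peak 20.7 mg/L vs MTC 24 mg/L: below toxic threshold.

20.7 mg/L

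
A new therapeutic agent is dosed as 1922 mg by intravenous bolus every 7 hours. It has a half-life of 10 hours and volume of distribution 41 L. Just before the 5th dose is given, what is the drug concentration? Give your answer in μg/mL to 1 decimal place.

64.3 μg/mL

f = (1/2)^(τ/t½) = (1/2)^(7/10) ≈ 0.6156.
C₀ = D/Vd = 1922/41 ≈ 46.878 μg/mL.
Before the 5th dose, 4 doses have been given. Superposition: Cmin = C₀·(f + f² + … + f^4).
≈ 46.878 × (0.6156 + 0.3790 + 0.2333 + 0.1436) ≈ 46.878 × 1.3715 ≈ 64.293 μg/mL.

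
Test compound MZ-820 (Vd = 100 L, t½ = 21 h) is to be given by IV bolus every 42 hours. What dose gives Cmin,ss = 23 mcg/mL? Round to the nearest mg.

τ/t½ = 42/21 ≈ 2, so f = (1/2)^(42/21) ≈ 0.250000.
Cmin,ss = (D/Vd)·f/(1−f), so D = Cmin,ss·Vd·(1−f)/f.
D = 23 × 100 × (1−f)/f ≈ 23 × 100 × 3.00000 ≈ 6900.00 mg.

6900 mg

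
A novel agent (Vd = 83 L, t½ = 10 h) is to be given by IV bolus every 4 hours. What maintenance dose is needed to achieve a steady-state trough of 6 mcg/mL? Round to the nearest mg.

τ/t½ = 4/10 ≈ 0.4, so f = (1/2)^(4/10) ≈ 0.757858.
Cmin,ss = (D/Vd)·f/(1−f), so D = Cmin,ss·Vd·(1−f)/f.
D = 6 × 83 × (1−f)/f ≈ 6 × 83 × 0.31951 ≈ 159.12 mg.

159 mg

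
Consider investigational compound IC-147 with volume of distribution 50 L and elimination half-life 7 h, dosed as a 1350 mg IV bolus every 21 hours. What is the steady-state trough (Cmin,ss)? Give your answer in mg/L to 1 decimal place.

τ = 21 h = 3 half-lives, so f = (1/2)^3 = 0.125.
Accumulation ratio R = 1/(1 − f) = 1/0.875 = 8/7.
Single-dose peak C₀ = D/Vd = 1350/50 = 27 mg/L.
Steady-state peak Cmax,ss = C₀·R = 27 × 8/7 ≈ 30.857 mg/L.
Steady-state trough Cmin,ss = Cmax,ss·f ≈ 30.857 × 0.125 ≈ 3.857 mg/L.

3.9 mg/L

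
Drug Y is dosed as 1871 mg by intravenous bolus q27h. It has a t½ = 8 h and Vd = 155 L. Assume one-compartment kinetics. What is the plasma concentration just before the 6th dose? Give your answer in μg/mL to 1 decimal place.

f = (1/2)^(τ/t½) = (1/2)^(27/8) ≈ 0.0964.
C₀ = D/Vd = 1871/155 ≈ 12.071 μg/mL.
Before the 6th dose, 5 doses have been given. Superposition: Cmin = C₀·(f + f² + … + f^5).
≈ 12.071 × (0.0964 + 0.0093 + 0.0009 + 0.0001 + 0.0000) ≈ 12.071 × 0.1067 ≈ 1.288 μg/mL.

1.3 μg/mL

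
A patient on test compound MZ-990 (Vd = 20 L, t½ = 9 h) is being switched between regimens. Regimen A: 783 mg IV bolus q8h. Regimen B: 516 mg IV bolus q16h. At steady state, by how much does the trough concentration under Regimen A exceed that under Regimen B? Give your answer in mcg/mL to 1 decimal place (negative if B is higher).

Regimen A: f = (1/2)^(8/9) ≈ 0.5400; Cmin,ss = (783/20)·f/(1−f) ≈ 45.959 mcg/mL.
Regimen B: f = (1/2)^(16/9) ≈ 0.2916; Cmin,ss = (516/20)·f/(1−f) ≈ 10.620 mcg/mL.
Difference ≈ 45.959 − 10.620 ≈ 35.339 mcg/mL.

35.3 mcg/mL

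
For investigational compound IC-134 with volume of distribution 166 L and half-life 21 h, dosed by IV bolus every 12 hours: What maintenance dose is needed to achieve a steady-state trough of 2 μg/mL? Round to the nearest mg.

τ/t½ = 12/21 ≈ 0.57143, so f = (1/2)^(12/21) ≈ 0.672950.
Cmin,ss = (D/Vd)·f/(1−f), so D = Cmin,ss·Vd·(1−f)/f.
D = 2 × 166 × (1−f)/f ≈ 2 × 166 × 0.48599 ≈ 161.35 mg.

161 mg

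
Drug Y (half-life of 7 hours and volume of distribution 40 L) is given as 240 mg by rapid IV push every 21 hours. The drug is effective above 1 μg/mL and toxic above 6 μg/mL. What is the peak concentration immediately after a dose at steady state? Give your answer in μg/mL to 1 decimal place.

τ = 21 h = 3 half-lives, so f = (1/2)^3 = 0.125.
At steady state, R = 1/(1 − 0.125) = 8/7.
Single-dose peak C₀ = D/Vd = 240/40 = 6 μg/mL.
Steady-state peak Cmax,ss = C₀·R = 6 × 8/7 ≈ 6.857 μg/mL.
Peak 6.9 μg/mL vs MTC 6 μg/mL: exceeds toxic threshold.

6.9 μg/mL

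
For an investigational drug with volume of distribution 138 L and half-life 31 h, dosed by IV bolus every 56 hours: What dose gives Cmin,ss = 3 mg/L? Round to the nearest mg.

τ/t½ = 56/31 ≈ 1.8065, so f = (1/2)^(56/31) ≈ 0.285893.
Cmin,ss = (D/Vd)·f/(1−f), so D = Cmin,ss·Vd·(1−f)/f.
D = 3 × 138 × (1−f)/f ≈ 3 × 138 × 2.49781 ≈ 1034.09 mg.

1034 mg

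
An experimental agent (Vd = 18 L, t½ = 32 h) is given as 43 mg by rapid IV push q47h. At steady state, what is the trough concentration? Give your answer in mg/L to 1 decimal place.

k = ln2/t½ = ln2/32 ≈ 0.021661 h⁻¹; fraction remaining f = e^(−kτ) = e^(−0.021661×47) ≈ 0.3613.
Accumulation ratio R = 1/(1 − f) ≈ 1/0.6387 ≈ 1.5657.
Single-dose peak C₀ = D/Vd = 43/18 ≈ 2.389 mg/L.
Steady-state peak Cmax,ss = C₀·R ≈ 2.389 × 1.5657 ≈ 3.740 mg/L.
One interval later, Cmin,ss = Cmax,ss·e^(−kτ) ≈ 3.740 × 0.3613 ≈ 1.351 mg/L.

1.4 mg/L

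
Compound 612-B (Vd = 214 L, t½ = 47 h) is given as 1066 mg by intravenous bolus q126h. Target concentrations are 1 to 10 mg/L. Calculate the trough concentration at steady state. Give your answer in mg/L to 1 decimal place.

k = ln2/t½ = ln2/47 ≈ 0.014748 h⁻¹; fraction remaining f = e^(−kτ) = e^(−0.014748×126) ≈ 0.1559.
Single-dose peak C₀ = D/Vd = 1066/214 ≈ 4.981 mg/L.
Steady-state trough Cmin,ss = C₀·f/(1−f) ≈ 4.981 × 0.1559/0.8441 ≈ 0.920 mg/L.
Trough 0.9 mg/L vs MEC 1 mg/L: subtherapeutic.

0.9 mg/L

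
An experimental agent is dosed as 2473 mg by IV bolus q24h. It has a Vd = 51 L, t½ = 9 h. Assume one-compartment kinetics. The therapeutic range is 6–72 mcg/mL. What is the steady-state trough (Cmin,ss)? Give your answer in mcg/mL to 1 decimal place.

τ/t½ = 24/9 ≈ 2.6667, so fraction remaining f = (1/2)^(24/9) ≈ 0.1575.
At steady state, accumulation factor R = 1/(1 − e^(−kτ)) ≈ 1.1869.
Each bolus raises the concentration by D/Vd = 2473/51 ≈ 48.490 mcg/mL.
Steady-state peak Cmax,ss = C₀·R ≈ 48.490 × 1.1869 ≈ 57.553 mcg/mL.
One interval later, Cmin,ss = Cmax,ss·e^(−kτ) ≈ 57.553 × 0.1575 ≈ 9.065 mcg/mL.
Trough 9.1 mcg/mL vs MEC 6 mcg/mL: adequate.

9.1 mcg/mL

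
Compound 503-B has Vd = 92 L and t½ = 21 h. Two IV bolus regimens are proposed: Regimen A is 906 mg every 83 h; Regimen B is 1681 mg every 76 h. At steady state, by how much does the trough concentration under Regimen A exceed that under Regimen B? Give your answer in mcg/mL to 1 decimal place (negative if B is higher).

Regimen A: f = (1/2)^(83/21) ≈ 0.0646; Cmin,ss = (906/92)·f/(1−f) ≈ 0.680 mcg/mL.
Regimen B: f = (1/2)^(76/21) ≈ 0.0814; Cmin,ss = (1681/92)·f/(1−f) ≈ 1.619 mcg/mL.
Difference ≈ 0.680 − 1.619 ≈ -0.939 mcg/mL.

-0.9 mcg/mL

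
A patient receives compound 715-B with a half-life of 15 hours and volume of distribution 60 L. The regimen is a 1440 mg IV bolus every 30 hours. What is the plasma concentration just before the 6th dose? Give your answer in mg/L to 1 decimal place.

8.0 mg/L

f = (1/2)^(τ/t½) = (1/2)^(30/15) ≈ 0.2500.
C₀ = D/Vd = 1440/60 ≈ 24.000 mg/L.
Before the 6th dose, 5 doses have been given. Superposition: Cmin = C₀·(f + f² + … + f^5).
≈ 24.000 × (0.2500 + 0.0625 + 0.0156 + 0.0039 + 0.0010) ≈ 24.000 × 0.3330 ≈ 7.992 mg/L.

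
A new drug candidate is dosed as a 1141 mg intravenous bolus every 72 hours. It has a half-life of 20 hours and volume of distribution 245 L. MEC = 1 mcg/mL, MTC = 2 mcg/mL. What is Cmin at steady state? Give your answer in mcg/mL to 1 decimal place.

0.4 mcg/mL

k = ln2/t½ = ln2/20 ≈ 0.034657 h⁻¹; fraction remaining f = e^(−kτ) = e^(−0.034657×72) ≈ 0.0825.
At steady state, accumulation factor R = 1/(1 − e^(−kτ)) ≈ 1.0899.
Each bolus raises the concentration by D/Vd = 1141/245 ≈ 4.657 mcg/mL.
Cmax,ss = C₀/(1 − f) ≈ 4.657/0.9175 ≈ 5.076 mcg/mL.
One interval later, Cmin,ss = Cmax,ss·e^(−kτ) ≈ 5.076 × 0.0825 ≈ 0.419 mcg/mL.
Trough 0.4 mcg/mL vs MEC 1 mcg/mL: subtherapeutic.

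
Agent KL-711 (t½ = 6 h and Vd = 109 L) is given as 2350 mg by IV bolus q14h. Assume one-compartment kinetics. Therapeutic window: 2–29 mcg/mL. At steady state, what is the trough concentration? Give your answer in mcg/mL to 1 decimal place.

5.3 mcg/mL

k = ln2/t½ = ln2/6 ≈ 0.115525 h⁻¹; fraction remaining f = e^(−kτ) = e^(−0.115525×14) ≈ 0.1984.
Each bolus raises the concentration by D/Vd = 2350/109 ≈ 21.560 mcg/mL.
Steady-state trough Cmin,ss = C₀·f/(1−f) ≈ 21.560 × 0.1984/0.8016 ≈ 5.336 mcg/mL.
Trough 5.3 mcg/mL vs MEC 2 mcg/mL: adequate.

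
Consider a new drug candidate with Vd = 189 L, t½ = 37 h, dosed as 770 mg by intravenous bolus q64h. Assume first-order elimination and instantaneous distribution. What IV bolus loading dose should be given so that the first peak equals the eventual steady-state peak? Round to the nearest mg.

1102 mg

f = (1/2)^(64/37) ≈ 0.301508; accumulation ratio R = 1/(1−f) ≈ 1.43166.
Loading dose to hit Cmax,ss on first dose: D_load = D_maint·R ≈ 770 × 1.43166 ≈ 1102.38 mg.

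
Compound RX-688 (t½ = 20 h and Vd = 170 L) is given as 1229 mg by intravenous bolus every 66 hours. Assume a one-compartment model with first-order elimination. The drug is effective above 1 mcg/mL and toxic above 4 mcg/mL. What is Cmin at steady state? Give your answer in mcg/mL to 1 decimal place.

0.8 mcg/mL

k = ln2/t½ = ln2/20 ≈ 0.034657 h⁻¹; fraction remaining f = e^(−kτ) = e^(−0.034657×66) ≈ 0.1015.
Single-dose peak C₀ = D/Vd = 1229/170 ≈ 7.229 mcg/mL.
Steady-state trough Cmin,ss = C₀·f/(1−f) ≈ 7.229 × 0.1015/0.8985 ≈ 0.817 mcg/mL.
Trough 0.8 mcg/mL vs MEC 1 mcg/mL: subtherapeutic.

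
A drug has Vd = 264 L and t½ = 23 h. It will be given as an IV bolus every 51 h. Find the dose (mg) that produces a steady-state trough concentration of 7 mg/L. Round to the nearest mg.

6746 mg

τ/t½ = 51/23 ≈ 2.2174, so f = (1/2)^(51/23) ≈ 0.215030.
Cmin,ss = (D/Vd)·f/(1−f), so D = Cmin,ss·Vd·(1−f)/f.
D = 7 × 264 × (1−f)/f ≈ 7 × 264 × 3.65051 ≈ 6746.14 mg.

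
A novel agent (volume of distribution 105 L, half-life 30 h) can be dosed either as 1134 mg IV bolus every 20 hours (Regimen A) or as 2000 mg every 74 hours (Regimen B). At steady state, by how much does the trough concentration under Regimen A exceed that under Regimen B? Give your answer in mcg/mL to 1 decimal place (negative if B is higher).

Regimen A: f = (1/2)^(20/30) ≈ 0.6300; Cmin,ss = (1134/105)·f/(1−f) ≈ 18.389 mcg/mL.
Regimen B: f = (1/2)^(74/30) ≈ 0.1809; Cmin,ss = (2000/105)·f/(1−f) ≈ 4.207 mcg/mL.
Difference ≈ 18.389 − 4.207 ≈ 14.182 mcg/mL.

14.2 mcg/mL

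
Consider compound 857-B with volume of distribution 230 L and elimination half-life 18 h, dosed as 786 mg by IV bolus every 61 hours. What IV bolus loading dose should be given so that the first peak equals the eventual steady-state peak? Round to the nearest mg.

869 mg

f = (1/2)^(61/18) ≈ 0.095465; accumulation ratio R = 1/(1−f) ≈ 1.10554.
Loading dose to hit Cmax,ss on first dose: D_load = D_maint·R ≈ 786 × 1.10554 ≈ 868.95 mg.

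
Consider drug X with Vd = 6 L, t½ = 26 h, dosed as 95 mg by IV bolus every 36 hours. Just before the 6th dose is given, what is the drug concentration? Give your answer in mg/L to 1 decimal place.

9.7 mg/L

f = (1/2)^(τ/t½) = (1/2)^(36/26) ≈ 0.3830.
C₀ = D/Vd = 95/6 ≈ 15.833 mg/L.
Before the 6th dose, 5 doses have been given. Superposition: Cmin = C₀·(f + f² + … + f^5).
≈ 15.833 × (0.3830 + 0.1467 + 0.0562 + 0.0215 + 0.0082) ≈ 15.833 × 0.6156 ≈ 9.747 mg/L.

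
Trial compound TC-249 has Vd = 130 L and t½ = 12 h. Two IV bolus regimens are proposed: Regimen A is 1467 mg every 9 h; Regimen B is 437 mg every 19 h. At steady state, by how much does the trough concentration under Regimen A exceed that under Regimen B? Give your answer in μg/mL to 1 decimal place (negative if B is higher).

Regimen A: f = (1/2)^(9/12) ≈ 0.5946; Cmin,ss = (1467/130)·f/(1−f) ≈ 16.551 μg/mL.
Regimen B: f = (1/2)^(19/12) ≈ 0.3337; Cmin,ss = (437/130)·f/(1−f) ≈ 1.684 μg/mL.
Difference ≈ 16.551 − 1.684 ≈ 14.867 μg/mL.

14.9 μg/mL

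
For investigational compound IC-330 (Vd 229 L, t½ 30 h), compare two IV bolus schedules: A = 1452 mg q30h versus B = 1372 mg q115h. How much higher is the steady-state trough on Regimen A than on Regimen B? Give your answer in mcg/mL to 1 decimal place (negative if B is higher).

Regimen A: f = (1/2)^(30/30) ≈ 0.5000; Cmin,ss = (1452/229)·f/(1−f) ≈ 6.341 mcg/mL.
Regimen B: f = (1/2)^(115/30) ≈ 0.0702; Cmin,ss = (1372/229)·f/(1−f) ≈ 0.452 mcg/mL.
Difference ≈ 6.341 − 0.452 ≈ 5.889 mcg/mL.

5.9 mcg/mL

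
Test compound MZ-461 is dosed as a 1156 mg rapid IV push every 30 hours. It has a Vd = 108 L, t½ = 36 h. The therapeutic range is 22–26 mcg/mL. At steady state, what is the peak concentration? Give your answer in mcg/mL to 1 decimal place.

k = ln2/t½ = ln2/36 ≈ 0.019254 h⁻¹; fraction remaining f = e^(−kτ) = e^(−0.019254×30) ≈ 0.5612.
Accumulation ratio R = 1/(1 − f) ≈ 1/0.4388 ≈ 2.2789.
Single-dose peak C₀ = D/Vd = 1156/108 ≈ 10.704 mcg/mL.
Cmax,ss = C₀/(1 − f) ≈ 10.704/0.4388 ≈ 24.394 mcg/mL.
Peak 24.4 mcg/mL vs MTC 26 mcg/mL: below toxic threshold.

24.4 mcg/mL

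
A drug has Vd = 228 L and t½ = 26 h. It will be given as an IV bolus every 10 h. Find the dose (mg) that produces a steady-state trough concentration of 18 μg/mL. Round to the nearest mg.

1254 mg

τ/t½ = 10/26 ≈ 0.38462, so f = (1/2)^(10/26) ≈ 0.765983.
Cmin,ss = (D/Vd)·f/(1−f), so D = Cmin,ss·Vd·(1−f)/f.
D = 18 × 228 × (1−f)/f ≈ 18 × 228 × 0.30551 ≈ 1253.81 mg.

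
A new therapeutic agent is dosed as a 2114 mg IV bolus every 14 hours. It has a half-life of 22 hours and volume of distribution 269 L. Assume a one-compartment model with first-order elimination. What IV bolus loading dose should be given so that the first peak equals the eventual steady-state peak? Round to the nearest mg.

5927 mg

f = (1/2)^(14/22) ≈ 0.643332; accumulation ratio R = 1/(1−f) ≈ 2.80373.
Loading dose to hit Cmax,ss on first dose: D_load = D_maint·R ≈ 2114 × 2.80373 ≈ 5927.09 mg.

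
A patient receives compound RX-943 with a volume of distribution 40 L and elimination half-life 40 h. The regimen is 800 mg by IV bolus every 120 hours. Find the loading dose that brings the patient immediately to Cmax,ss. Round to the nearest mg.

f = (1/2)^(120/40) ≈ 0.125000; accumulation ratio R = 1/(1−f) ≈ 1.14286.
Loading dose to hit Cmax,ss on first dose: D_load = D_maint·R ≈ 800 × 1.14286 ≈ 914.29 mg.

914 mg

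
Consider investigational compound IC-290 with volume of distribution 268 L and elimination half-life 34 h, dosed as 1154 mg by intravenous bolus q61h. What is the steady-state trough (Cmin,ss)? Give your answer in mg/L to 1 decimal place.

1.7 mg/L

τ/t½ = 61/34 ≈ 1.7941, so fraction remaining f = (1/2)^(61/34) ≈ 0.2883.
Each bolus raises the concentration by D/Vd = 1154/268 ≈ 4.306 mg/L.
Steady-state trough Cmin,ss = C₀·f/(1−f) ≈ 4.306 × 0.2883/0.7117 ≈ 1.744 mg/L.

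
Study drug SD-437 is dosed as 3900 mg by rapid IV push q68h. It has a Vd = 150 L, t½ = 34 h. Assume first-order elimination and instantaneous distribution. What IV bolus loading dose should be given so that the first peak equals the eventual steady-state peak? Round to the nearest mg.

f = (1/2)^(68/34) ≈ 0.250000; accumulation ratio R = 1/(1−f) ≈ 1.33333.
Loading dose to hit Cmax,ss on first dose: D_load = D_maint·R ≈ 3900 × 1.33333 ≈ 5199.99 mg.

5200 mg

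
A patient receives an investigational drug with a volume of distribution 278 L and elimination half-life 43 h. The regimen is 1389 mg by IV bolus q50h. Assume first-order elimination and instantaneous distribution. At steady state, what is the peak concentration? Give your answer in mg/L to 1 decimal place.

k = ln2/t½ = ln2/43 ≈ 0.016120 h⁻¹; fraction remaining f = e^(−kτ) = e^(−0.016120×50) ≈ 0.4466.
Accumulation ratio R = 1/(1 − f) ≈ 1/0.5534 ≈ 1.8070.
Each bolus raises the concentration by D/Vd = 1389/278 ≈ 4.996 mg/L.
Steady-state peak Cmax,ss = C₀·R ≈ 4.996 × 1.8070 ≈ 9.028 mg/L.

9.0 mg/L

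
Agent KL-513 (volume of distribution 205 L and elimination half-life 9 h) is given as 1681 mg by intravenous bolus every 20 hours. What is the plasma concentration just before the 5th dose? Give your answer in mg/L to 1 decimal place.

2.2 mg/L

f = (1/2)^(τ/t½) = (1/2)^(20/9) ≈ 0.2143.
C₀ = D/Vd = 1681/205 ≈ 8.200 mg/L.
Before the 5th dose, 4 doses have been given. Superposition: Cmin = C₀·(f + f² + … + f^4).
≈ 8.200 × (0.2143 + 0.0459 + 0.0098 + 0.0021) ≈ 8.200 × 0.2721 ≈ 2.231 mg/L.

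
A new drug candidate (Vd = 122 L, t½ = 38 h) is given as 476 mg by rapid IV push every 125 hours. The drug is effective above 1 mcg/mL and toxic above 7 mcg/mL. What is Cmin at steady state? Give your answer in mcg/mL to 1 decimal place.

0.4 mcg/mL

τ/t½ = 125/38 ≈ 3.2895, so fraction remaining f = (1/2)^(125/38) ≈ 0.1023.
Each bolus raises the concentration by D/Vd = 476/122 ≈ 3.902 mcg/mL.
Steady-state trough Cmin,ss = C₀·f/(1−f) ≈ 3.902 × 0.1023/0.8977 ≈ 0.445 mcg/mL.
Trough 0.4 mcg/mL vs MEC 1 mcg/mL: subtherapeutic.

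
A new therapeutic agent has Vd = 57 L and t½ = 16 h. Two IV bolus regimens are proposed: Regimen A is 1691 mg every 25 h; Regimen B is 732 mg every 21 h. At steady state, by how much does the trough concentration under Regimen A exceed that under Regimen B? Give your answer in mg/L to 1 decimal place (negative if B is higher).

6.5 mg/L

Regimen A: f = (1/2)^(25/16) ≈ 0.3386; Cmin,ss = (1691/57)·f/(1−f) ≈ 15.188 mg/L.
Regimen B: f = (1/2)^(21/16) ≈ 0.4026; Cmin,ss = (732/57)·f/(1−f) ≈ 8.655 mg/L.
Difference ≈ 15.188 − 8.655 ≈ 6.533 mg/L.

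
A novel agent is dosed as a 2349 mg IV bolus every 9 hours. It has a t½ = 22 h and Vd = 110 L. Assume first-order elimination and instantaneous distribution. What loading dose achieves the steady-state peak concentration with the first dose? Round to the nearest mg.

f = (1/2)^(9/22) ≈ 0.753098; accumulation ratio R = 1/(1−f) ≈ 4.05019.
Loading dose to hit Cmax,ss on first dose: D_load = D_maint·R ≈ 2349 × 4.05019 ≈ 9513.90 mg.

9514 mg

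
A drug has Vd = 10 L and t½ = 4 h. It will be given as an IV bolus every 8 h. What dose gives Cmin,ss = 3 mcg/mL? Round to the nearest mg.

τ/t½ = 8/4 ≈ 2, so f = (1/2)^(8/4) ≈ 0.250000.
Cmin,ss = (D/Vd)·f/(1−f), so D = Cmin,ss·Vd·(1−f)/f.
D = 3 × 10 × (1−f)/f ≈ 3 × 10 × 3.00000 ≈ 90.00 mg.

90 mg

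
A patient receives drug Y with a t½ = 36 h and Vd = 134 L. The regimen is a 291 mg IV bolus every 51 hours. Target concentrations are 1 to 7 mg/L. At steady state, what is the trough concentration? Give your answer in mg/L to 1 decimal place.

τ/t½ = 51/36 ≈ 1.4167, so fraction remaining f = (1/2)^(51/36) ≈ 0.3746.
Accumulation ratio R = 1/(1 − f) ≈ 1/0.6254 ≈ 1.5990.
Single-dose peak C₀ = D/Vd = 291/134 ≈ 2.172 mg/L.
Steady-state peak Cmax,ss = C₀·R ≈ 2.172 × 1.5990 ≈ 3.473 mg/L.
Steady-state trough Cmin,ss = Cmax,ss·f ≈ 3.473 × 0.3746 ≈ 1.301 mg/L.
Trough 1.3 mg/L vs MEC 1 mg/L: adequate.

1.3 mg/L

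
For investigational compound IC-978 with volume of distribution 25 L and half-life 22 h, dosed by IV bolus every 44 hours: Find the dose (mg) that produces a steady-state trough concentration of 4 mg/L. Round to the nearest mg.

300 mg

τ/t½ = 44/22 ≈ 2, so f = (1/2)^(44/22) ≈ 0.250000.
Cmin,ss = (D/Vd)·f/(1−f), so D = Cmin,ss·Vd·(1−f)/f.
D = 4 × 25 × (1−f)/f ≈ 4 × 25 × 3.00000 ≈ 300.00 mg.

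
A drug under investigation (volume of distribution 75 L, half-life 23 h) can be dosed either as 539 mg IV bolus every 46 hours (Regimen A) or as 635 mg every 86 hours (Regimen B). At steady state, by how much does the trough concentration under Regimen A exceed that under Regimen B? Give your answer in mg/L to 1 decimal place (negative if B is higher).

Regimen A: f = (1/2)^(46/23) ≈ 0.2500; Cmin,ss = (539/75)·f/(1−f) ≈ 2.396 mg/L.
Regimen B: f = (1/2)^(86/23) ≈ 0.0749; Cmin,ss = (635/75)·f/(1−f) ≈ 0.685 mg/L.
Difference ≈ 2.396 − 0.685 ≈ 1.711 mg/L.

1.7 mg/L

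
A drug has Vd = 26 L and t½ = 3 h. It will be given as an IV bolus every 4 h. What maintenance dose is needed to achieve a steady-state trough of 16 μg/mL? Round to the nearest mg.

632 mg

τ/t½ = 4/3 ≈ 1.3333, so f = (1/2)^(4/3) ≈ 0.396850.
Cmin,ss = (D/Vd)·f/(1−f), so D = Cmin,ss·Vd·(1−f)/f.
D = 16 × 26 × (1−f)/f ≈ 16 × 26 × 1.51984 ≈ 632.25 mg.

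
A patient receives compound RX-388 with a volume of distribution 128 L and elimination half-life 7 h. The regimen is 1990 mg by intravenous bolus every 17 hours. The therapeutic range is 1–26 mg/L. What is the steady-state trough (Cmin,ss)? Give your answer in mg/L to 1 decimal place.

Over one 17-h interval, 17/7 ≈ 2.4286 half-lives elapse, leaving f ≈ 0.1857 of each dose.
Accumulation ratio R = 1/(1 − f) ≈ 1/0.8143 ≈ 1.2280.
Single-dose peak C₀ = D/Vd = 1990/128 ≈ 15.547 mg/L.
Cmax,ss = C₀/(1 − f) ≈ 15.547/0.8143 ≈ 19.092 mg/L.
One interval later, Cmin,ss = Cmax,ss·e^(−kτ) ≈ 19.092 × 0.1857 ≈ 3.545 mg/L.
Trough 3.5 mg/L vs MEC 1 mg/L: adequate.

3.5 mg/L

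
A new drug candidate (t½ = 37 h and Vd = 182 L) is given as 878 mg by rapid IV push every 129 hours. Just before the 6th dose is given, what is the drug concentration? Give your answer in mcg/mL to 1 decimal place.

0.5 mcg/mL

f = (1/2)^(τ/t½) = (1/2)^(129/37) ≈ 0.0892.
C₀ = D/Vd = 878/182 ≈ 4.824 mcg/mL.
Before the 6th dose, 5 doses have been given. Superposition: Cmin = C₀·(f + f² + … + f^5).
≈ 4.824 × (0.0892 + 0.0080 + 0.0007 + 0.0001 + 0.0000) ≈ 4.824 × 0.0980 ≈ 0.473 mcg/mL.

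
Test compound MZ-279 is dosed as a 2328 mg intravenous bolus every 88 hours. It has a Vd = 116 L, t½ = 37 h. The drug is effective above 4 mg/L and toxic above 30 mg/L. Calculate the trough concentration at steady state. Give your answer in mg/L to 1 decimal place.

4.8 mg/L

k = ln2/t½ = ln2/37 ≈ 0.018734 h⁻¹; fraction remaining f = e^(−kτ) = e^(−0.018734×88) ≈ 0.1923.
Each bolus raises the concentration by D/Vd = 2328/116 ≈ 20.069 mg/L.
Steady-state trough Cmin,ss = C₀·f/(1−f) ≈ 20.069 × 0.1923/0.8077 ≈ 4.778 mg/L.
Trough 4.8 mg/L vs MEC 4 mg/L: adequate.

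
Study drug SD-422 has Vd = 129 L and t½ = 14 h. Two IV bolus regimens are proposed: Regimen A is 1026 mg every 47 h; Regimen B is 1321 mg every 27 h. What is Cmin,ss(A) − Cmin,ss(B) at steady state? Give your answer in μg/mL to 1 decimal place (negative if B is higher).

-2.8 μg/mL

Regimen A: f = (1/2)^(47/14) ≈ 0.0976; Cmin,ss = (1026/129)·f/(1−f) ≈ 0.860 μg/mL.
Regimen B: f = (1/2)^(27/14) ≈ 0.2627; Cmin,ss = (1321/129)·f/(1−f) ≈ 3.649 μg/mL.
Difference ≈ 0.860 − 3.649 ≈ -2.789 μg/mL.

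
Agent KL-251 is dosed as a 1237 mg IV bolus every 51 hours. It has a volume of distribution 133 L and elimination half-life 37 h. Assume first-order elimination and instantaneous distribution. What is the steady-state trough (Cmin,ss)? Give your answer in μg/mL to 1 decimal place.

τ/t½ = 51/37 ≈ 1.3784, so fraction remaining f = (1/2)^(51/37) ≈ 0.3847.
At steady state, accumulation factor R = 1/(1 − e^(−kτ)) ≈ 1.6252.
Each bolus raises the concentration by D/Vd = 1237/133 ≈ 9.301 μg/mL.
Steady-state peak Cmax,ss = C₀·R ≈ 9.301 × 1.6252 ≈ 15.116 μg/mL.
One interval later, Cmin,ss = Cmax,ss·e^(−kτ) ≈ 15.116 × 0.3847 ≈ 5.815 μg/mL.

5.8 μg/mL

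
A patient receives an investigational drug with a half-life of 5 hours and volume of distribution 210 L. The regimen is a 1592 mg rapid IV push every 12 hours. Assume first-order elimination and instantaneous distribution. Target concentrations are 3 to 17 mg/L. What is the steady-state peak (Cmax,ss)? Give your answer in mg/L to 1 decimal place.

9.4 mg/L

τ/t½ = 12/5 ≈ 2.4, so fraction remaining f = (1/2)^(12/5) ≈ 0.1895.
Accumulation ratio R = 1/(1 − f) ≈ 1/0.8105 ≈ 1.2338.
Each bolus raises the concentration by D/Vd = 1592/210 ≈ 7.581 mg/L.
Steady-state peak Cmax,ss = C₀·R ≈ 7.581 × 1.2338 ≈ 9.353 mg/L.
Peak 9.4 mg/L vs MTC 17 mg/L: below toxic threshold.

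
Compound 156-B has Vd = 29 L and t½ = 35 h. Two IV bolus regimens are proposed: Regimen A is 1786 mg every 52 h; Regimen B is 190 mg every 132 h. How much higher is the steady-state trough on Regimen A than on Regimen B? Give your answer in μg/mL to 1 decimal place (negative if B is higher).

Regimen A: f = (1/2)^(52/35) ≈ 0.3571; Cmin,ss = (1786/29)·f/(1−f) ≈ 34.208 μg/mL.
Regimen B: f = (1/2)^(132/35) ≈ 0.0732; Cmin,ss = (190/29)·f/(1−f) ≈ 0.517 μg/mL.
Difference ≈ 34.208 − 0.517 ≈ 33.691 μg/mL.

33.7 μg/mL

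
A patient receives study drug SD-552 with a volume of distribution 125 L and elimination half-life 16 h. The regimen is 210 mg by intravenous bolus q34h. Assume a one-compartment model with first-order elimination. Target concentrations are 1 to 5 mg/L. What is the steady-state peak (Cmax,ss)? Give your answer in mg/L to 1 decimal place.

2.2 mg/L

τ/t½ = 34/16 ≈ 2.125, so fraction remaining f = (1/2)^(34/16) ≈ 0.2293.
At steady state, accumulation factor R = 1/(1 − e^(−kτ)) ≈ 1.2975.
Each bolus raises the concentration by D/Vd = 210/125 ≈ 1.680 mg/L.
Steady-state peak Cmax,ss = C₀·R ≈ 1.680 × 1.2975 ≈ 2.180 mg/L.
Peak 2.2 mg/L vs MTC 5 mg/L: below toxic threshold.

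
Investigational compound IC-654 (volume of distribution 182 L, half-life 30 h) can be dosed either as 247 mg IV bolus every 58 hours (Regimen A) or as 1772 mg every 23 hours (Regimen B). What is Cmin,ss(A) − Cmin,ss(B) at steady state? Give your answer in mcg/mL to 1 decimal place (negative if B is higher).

Regimen A: f = (1/2)^(58/30) ≈ 0.2618; Cmin,ss = (247/182)·f/(1−f) ≈ 0.481 mcg/mL.
Regimen B: f = (1/2)^(23/30) ≈ 0.5878; Cmin,ss = (1772/182)·f/(1−f) ≈ 13.884 mcg/mL.
Difference ≈ 0.481 − 13.884 ≈ -13.403 mcg/mL.

-13.4 mcg/mL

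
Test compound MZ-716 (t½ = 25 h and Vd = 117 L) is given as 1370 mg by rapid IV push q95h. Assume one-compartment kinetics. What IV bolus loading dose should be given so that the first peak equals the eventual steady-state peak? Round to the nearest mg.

f = (1/2)^(95/25) ≈ 0.071794; accumulation ratio R = 1/(1−f) ≈ 1.07735.
Loading dose to hit Cmax,ss on first dose: D_load = D_maint·R ≈ 1370 × 1.07735 ≈ 1475.97 mg.

1476 mg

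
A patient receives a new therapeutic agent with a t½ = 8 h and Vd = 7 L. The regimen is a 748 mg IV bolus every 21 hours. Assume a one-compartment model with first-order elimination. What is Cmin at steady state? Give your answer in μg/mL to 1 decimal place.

τ/t½ = 21/8 ≈ 2.625, so fraction remaining f = (1/2)^(21/8) ≈ 0.1621.
Each bolus raises the concentration by D/Vd = 748/7 ≈ 106.857 μg/mL.
Steady-state trough Cmin,ss = C₀·f/(1−f) ≈ 106.857 × 0.1621/0.8379 ≈ 20.673 μg/mL.

20.7 μg/mL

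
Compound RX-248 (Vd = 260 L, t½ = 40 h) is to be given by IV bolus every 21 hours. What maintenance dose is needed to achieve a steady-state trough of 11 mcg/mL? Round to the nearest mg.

τ/t½ = 21/40 ≈ 0.525, so f = (1/2)^(21/40) ≈ 0.694959.
Cmin,ss = (D/Vd)·f/(1−f), so D = Cmin,ss·Vd·(1−f)/f.
D = 11 × 260 × (1−f)/f ≈ 11 × 260 × 0.43893 ≈ 1255.34 mg.

1255 mg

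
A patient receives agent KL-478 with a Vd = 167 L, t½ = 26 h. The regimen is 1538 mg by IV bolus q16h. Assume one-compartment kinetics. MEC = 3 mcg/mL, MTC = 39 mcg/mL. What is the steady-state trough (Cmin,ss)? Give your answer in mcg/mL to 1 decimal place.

k = ln2/t½ = ln2/26 ≈ 0.026660 h⁻¹; fraction remaining f = e^(−kτ) = e^(−0.026660×16) ≈ 0.6528.
Accumulation ratio R = 1/(1 − f) ≈ 1/0.3472 ≈ 2.8802.
Single-dose peak C₀ = D/Vd = 1538/167 ≈ 9.210 mcg/mL.
Steady-state peak Cmax,ss = C₀·R ≈ 9.210 × 2.8802 ≈ 26.527 mcg/mL.
Steady-state trough Cmin,ss = Cmax,ss·f ≈ 26.527 × 0.6528 ≈ 17.317 mcg/mL.
Trough 17.3 mcg/mL vs MEC 3 mcg/mL: adequate.

17.3 mcg/mL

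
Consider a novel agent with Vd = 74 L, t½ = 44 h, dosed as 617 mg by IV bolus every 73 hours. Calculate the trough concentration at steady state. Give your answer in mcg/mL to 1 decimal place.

3.9 mcg/mL

k = ln2/t½ = ln2/44 ≈ 0.015753 h⁻¹; fraction remaining f = e^(−kτ) = e^(−0.015753×73) ≈ 0.3166.
Single-dose peak C₀ = D/Vd = 617/74 ≈ 8.338 mcg/mL.
Steady-state trough Cmin,ss = C₀·f/(1−f) ≈ 8.338 × 0.3166/0.6834 ≈ 3.863 mcg/mL.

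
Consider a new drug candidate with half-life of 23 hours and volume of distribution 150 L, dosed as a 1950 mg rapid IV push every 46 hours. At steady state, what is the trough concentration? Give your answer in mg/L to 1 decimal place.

4.3 mg/L

The dosing interval is 2 half-lives, so f = 2^(−2) = 0.25.
Accumulation ratio R = 1/(1 − f) = 1/0.75 = 4/3.
Single-dose peak C₀ = D/Vd = 1950/150 = 13 mg/L.
Steady-state peak Cmax,ss = C₀·R = 13 × 4/3 ≈ 17.333 mg/L.
Steady-state trough Cmin,ss = Cmax,ss·f ≈ 17.333 × 0.25 ≈ 4.333 mg/L.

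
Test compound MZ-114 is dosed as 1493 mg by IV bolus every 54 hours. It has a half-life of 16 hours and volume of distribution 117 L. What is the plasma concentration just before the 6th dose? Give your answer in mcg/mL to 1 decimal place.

f = (1/2)^(τ/t½) = (1/2)^(54/16) ≈ 0.0964.
C₀ = D/Vd = 1493/117 ≈ 12.761 mcg/mL.
Before the 6th dose, 5 doses have been given. Superposition: Cmin = C₀·(f + f² + … + f^5).
≈ 12.761 × (0.0964 + 0.0093 + 0.0009 + 0.0001 + 0.0000) ≈ 12.761 × 0.1067 ≈ 1.362 mcg/mL.

1.4 mcg/mL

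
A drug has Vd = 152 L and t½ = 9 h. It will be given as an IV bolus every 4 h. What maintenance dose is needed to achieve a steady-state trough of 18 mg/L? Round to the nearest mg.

987 mg

τ/t½ = 4/9 ≈ 0.44444, so f = (1/2)^(4/9) ≈ 0.734867.
Cmin,ss = (D/Vd)·f/(1−f), so D = Cmin,ss·Vd·(1−f)/f.
D = 18 × 152 × (1−f)/f ≈ 18 × 152 × 0.36079 ≈ 987.12 mg.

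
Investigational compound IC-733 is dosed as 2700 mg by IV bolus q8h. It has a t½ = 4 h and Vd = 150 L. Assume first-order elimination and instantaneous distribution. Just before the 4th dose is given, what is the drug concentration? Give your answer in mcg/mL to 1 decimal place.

f = (1/2)^(τ/t½) = (1/2)^(8/4) ≈ 0.2500.
C₀ = D/Vd = 2700/150 ≈ 18.000 mcg/mL.
Before the 4th dose, 3 doses have been given. Superposition: Cmin = C₀·(f + f² + … + f^3).
≈ 18.000 × (0.2500 + 0.0625 + 0.0156) ≈ 18.000 × 0.3281 ≈ 5.906 mcg/mL.

5.9 mcg/mL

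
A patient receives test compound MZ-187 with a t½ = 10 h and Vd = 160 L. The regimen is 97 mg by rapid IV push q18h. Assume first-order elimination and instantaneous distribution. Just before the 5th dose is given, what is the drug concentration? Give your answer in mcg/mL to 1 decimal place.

f = (1/2)^(τ/t½) = (1/2)^(18/10) ≈ 0.2872.
C₀ = D/Vd = 97/160 ≈ 0.606 mcg/mL.
Before the 5th dose, 4 doses have been given. Superposition: Cmin = C₀·(f + f² + … + f^4).
≈ 0.606 × (0.2872 + 0.0825 + 0.0237 + 0.0068) ≈ 0.606 × 0.4002 ≈ 0.243 mcg/mL.

0.2 mcg/mL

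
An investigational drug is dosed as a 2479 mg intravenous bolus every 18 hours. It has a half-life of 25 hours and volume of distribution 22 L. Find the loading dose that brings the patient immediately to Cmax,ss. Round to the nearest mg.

6309 mg

f = (1/2)^(18/25) ≈ 0.607097; accumulation ratio R = 1/(1−f) ≈ 2.54516.
Loading dose to hit Cmax,ss on first dose: D_load = D_maint·R ≈ 2479 × 2.54516 ≈ 6309.45 mg.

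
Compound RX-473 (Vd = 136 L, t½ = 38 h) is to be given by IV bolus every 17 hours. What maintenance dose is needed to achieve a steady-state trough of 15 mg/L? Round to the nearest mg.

742 mg

τ/t½ = 17/38 ≈ 0.44737, so f = (1/2)^(17/38) ≈ 0.733379.
Cmin,ss = (D/Vd)·f/(1−f), so D = Cmin,ss·Vd·(1−f)/f.
D = 15 × 136 × (1−f)/f ≈ 15 × 136 × 0.36355 ≈ 741.64 mg.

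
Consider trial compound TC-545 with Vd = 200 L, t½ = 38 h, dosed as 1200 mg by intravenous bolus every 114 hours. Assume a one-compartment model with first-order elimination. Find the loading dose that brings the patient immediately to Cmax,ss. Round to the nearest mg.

1371 mg

f = (1/2)^(114/38) ≈ 0.125000; accumulation ratio R = 1/(1−f) ≈ 1.14286.
Loading dose to hit Cmax,ss on first dose: D_load = D_maint·R ≈ 1200 × 1.14286 ≈ 1371.43 mg.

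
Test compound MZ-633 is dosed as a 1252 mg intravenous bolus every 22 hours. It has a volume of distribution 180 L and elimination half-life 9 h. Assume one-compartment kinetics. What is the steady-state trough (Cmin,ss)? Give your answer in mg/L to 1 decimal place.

τ/t½ = 22/9 ≈ 2.4444, so fraction remaining f = (1/2)^(22/9) ≈ 0.1837.
Accumulation ratio R = 1/(1 − f) ≈ 1/0.8163 ≈ 1.2250.
Single-dose peak C₀ = D/Vd = 1252/180 ≈ 6.956 mg/L.
Steady-state peak Cmax,ss = C₀·R ≈ 6.956 × 1.2250 ≈ 8.521 mg/L.
One interval later, Cmin,ss = Cmax,ss·e^(−kτ) ≈ 8.521 × 0.1837 ≈ 1.565 mg/L.

1.6 mg/L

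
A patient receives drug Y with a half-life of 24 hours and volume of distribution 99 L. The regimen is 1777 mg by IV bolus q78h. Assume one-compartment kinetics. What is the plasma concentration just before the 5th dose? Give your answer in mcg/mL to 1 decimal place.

f = (1/2)^(τ/t½) = (1/2)^(78/24) ≈ 0.1051.
C₀ = D/Vd = 1777/99 ≈ 17.949 mcg/mL.
Before the 5th dose, 4 doses have been given. Superposition: Cmin = C₀·(f + f² + … + f^4).
≈ 17.949 × (0.1051 + 0.0110 + 0.0012 + 0.0001) ≈ 17.949 × 0.1174 ≈ 2.107 mcg/mL.

2.1 mcg/mL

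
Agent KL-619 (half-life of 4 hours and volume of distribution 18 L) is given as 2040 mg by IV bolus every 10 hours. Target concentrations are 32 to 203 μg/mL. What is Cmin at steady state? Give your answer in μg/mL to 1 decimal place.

24.3 μg/mL

k = ln2/t½ = ln2/4 ≈ 0.173287 h⁻¹; fraction remaining f = e^(−kτ) = e^(−0.173287×10) ≈ 0.1768.
Single-dose peak C₀ = D/Vd = 2040/18 ≈ 113.333 μg/mL.
Steady-state trough Cmin,ss = C₀·f/(1−f) ≈ 113.333 × 0.1768/0.8232 ≈ 24.341 μg/mL.
Trough 24.3 μg/mL vs MEC 32 μg/mL: subtherapeutic.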